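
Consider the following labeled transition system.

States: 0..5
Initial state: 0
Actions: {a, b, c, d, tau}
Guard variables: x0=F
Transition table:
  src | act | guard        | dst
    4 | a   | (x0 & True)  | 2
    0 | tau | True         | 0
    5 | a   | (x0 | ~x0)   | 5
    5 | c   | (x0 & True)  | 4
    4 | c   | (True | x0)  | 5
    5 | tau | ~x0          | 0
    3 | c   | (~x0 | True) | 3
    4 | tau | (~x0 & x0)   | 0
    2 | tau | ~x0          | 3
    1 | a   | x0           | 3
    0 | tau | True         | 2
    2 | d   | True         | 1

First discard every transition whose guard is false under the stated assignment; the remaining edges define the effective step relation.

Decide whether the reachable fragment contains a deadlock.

R = {0,1,2,3}
  0: tau→0  tau→2  [deg 2]
  1: ∅  [no exit]
  2: d→1  tau→3  [deg 2]
  3: c→3  [deg 1]
trace reaching 1: tau·d

Answer: DEADLOCK at state 1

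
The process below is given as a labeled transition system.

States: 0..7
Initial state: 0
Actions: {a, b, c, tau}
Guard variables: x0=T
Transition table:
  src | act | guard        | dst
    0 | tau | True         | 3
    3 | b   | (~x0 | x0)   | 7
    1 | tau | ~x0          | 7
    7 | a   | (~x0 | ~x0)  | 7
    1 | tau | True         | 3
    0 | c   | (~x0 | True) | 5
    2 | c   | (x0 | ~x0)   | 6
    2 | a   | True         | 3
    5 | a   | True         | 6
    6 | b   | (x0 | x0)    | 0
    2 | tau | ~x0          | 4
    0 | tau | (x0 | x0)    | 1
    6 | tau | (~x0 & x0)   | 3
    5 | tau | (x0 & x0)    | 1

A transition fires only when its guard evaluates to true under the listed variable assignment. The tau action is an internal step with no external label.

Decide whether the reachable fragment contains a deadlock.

R = {0,1,3,5,6,7}
  0: c→5  tau→1  tau→3  [3 out]
  1: tau→3  [1 out]
  3: b→7  [1 out]
  5: a→6  tau→1  [2 out]
  6: b→0  [1 out]
  7: ∅  [no exit]
trace reaching 7: tau·b

Answer: DEADLOCK at state 7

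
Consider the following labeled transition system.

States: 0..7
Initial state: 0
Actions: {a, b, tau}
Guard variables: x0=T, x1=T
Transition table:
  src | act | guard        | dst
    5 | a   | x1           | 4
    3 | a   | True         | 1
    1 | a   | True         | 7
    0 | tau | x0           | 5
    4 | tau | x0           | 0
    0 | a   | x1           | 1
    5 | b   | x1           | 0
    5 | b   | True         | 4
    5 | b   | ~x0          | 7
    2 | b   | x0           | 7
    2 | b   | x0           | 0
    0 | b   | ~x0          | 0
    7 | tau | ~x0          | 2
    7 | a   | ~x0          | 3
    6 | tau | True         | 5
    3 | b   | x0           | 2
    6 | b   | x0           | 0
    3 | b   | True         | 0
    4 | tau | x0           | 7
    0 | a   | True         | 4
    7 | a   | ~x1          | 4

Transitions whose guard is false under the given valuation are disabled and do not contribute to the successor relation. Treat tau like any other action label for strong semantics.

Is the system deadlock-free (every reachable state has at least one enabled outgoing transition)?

R = {0,1,4,5,7}
  0: a→1  a→4  tau→5  [3 out]
  1: a→7  [1 out]
  4: tau→0  tau→7  [2 out]
  5: a→4  b→0  b→4  [3 out]
  7: ∅  [STUCK]
Path to 7: a·a

Answer: DEADLOCK at state 7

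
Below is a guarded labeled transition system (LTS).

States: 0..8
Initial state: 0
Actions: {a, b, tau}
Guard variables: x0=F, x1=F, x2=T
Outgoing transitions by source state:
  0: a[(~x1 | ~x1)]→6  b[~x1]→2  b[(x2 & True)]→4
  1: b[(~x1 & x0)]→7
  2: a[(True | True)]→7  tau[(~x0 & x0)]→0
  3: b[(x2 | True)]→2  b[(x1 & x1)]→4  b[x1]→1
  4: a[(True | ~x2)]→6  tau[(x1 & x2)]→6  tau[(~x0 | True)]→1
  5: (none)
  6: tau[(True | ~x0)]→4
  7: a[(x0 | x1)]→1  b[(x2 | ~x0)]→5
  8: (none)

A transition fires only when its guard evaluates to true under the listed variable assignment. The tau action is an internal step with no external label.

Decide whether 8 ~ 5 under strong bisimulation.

Compute ~ classes (split until stable):
  P[0] = {{0,1,2,3,4,5,6,7,8}}
  P[1] = {{0},{1,5,8},{2},{3,7},{4},{6}}
  P[2] = {{0},{1,5,8},{2},{3},{4},{6},{7}}
stable after 3 split(s): 7 block(s)
class of 8: {1,5,8}; class of 5: {1,5,8}

Answer: BISIMILAR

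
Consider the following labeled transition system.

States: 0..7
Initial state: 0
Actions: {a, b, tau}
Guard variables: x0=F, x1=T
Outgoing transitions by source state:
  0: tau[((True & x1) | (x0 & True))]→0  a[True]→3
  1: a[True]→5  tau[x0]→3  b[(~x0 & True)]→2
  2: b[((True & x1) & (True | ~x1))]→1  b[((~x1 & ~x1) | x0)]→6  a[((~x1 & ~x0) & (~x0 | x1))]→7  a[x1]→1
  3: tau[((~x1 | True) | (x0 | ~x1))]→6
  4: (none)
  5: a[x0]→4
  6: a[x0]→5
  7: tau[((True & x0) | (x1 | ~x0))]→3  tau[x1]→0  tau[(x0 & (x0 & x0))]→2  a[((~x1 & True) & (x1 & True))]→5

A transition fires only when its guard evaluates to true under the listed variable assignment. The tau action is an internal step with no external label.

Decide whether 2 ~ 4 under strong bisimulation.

Answer: NOT BISIMILAR

Trace:
Bisimulation quotient by refinement:
  π0 = {{0,1,2,3,4,5,6,7}}
  π1 = {{0},{1,2},{3,7},{4,5,6}}
  π2 = {{0},{1},{2},{3},{4,5,6},{7}}
Fixed point at round 3; 6 class(es).
2∈{2}, 4∈{4,5,6}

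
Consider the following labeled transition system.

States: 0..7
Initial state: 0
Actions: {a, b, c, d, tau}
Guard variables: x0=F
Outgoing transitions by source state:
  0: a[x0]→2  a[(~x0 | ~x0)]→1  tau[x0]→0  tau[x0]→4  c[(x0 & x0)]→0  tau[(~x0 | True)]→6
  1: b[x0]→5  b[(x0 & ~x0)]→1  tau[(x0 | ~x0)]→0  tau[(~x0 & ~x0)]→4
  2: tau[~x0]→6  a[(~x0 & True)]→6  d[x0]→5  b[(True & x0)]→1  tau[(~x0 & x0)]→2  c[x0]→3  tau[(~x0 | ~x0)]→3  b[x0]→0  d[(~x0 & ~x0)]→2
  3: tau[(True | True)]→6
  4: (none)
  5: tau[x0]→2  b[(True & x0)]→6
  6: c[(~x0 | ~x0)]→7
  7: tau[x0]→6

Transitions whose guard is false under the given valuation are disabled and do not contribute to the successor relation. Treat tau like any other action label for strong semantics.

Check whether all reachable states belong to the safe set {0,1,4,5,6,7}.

Safe = {0,1,4,5,6,7}
Reachable = {0,1,4,6,7}
  0: ✓
  1: ✓
  4: ✓
  6: ✓
  7: ✓

Answer: INVARIANT HOLDS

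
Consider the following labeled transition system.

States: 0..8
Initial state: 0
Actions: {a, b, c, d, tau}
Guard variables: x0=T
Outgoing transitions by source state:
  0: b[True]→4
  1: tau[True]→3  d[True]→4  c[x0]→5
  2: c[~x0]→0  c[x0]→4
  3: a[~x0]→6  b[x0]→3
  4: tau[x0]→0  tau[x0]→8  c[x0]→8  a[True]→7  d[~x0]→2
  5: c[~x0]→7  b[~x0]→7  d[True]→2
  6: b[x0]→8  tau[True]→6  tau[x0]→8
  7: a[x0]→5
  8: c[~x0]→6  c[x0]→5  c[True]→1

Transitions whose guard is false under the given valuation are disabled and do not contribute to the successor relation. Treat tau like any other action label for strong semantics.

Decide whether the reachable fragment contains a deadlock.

Answer: DEADLOCK-FREE

Analysis:
R = {0,1,2,3,4,5,7,8}
  0: b→4  [deg 1]
  1: c→5  d→4  tau→3  [deg 3]
  2: c→4  [deg 1]
  3: b→3  [deg 1]
  4: a→7  c→8  tau→0  tau→8  [deg 4]
  5: d→2  [deg 1]
  7: a→5  [deg 1]
  8: c→1  c→5  [deg 2]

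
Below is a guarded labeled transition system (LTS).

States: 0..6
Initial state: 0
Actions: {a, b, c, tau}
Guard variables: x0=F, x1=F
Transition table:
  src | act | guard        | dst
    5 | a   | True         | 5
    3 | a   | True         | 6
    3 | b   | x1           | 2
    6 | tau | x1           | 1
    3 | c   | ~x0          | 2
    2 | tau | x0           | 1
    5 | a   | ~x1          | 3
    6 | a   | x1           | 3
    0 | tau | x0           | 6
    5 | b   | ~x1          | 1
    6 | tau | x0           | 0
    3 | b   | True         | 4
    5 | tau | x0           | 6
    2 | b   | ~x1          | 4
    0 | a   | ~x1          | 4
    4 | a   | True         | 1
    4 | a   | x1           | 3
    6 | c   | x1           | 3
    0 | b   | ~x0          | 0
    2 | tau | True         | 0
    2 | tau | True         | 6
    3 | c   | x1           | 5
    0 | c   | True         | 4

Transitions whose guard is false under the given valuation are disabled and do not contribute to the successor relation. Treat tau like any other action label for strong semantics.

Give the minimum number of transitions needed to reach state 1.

Answer: 2

Analysis:
Breadth-first toward 1:
  Layer 0: {0}
  Layer 1: {4}
  Layer 2: {1}
first hit 1 at d=2 via a·a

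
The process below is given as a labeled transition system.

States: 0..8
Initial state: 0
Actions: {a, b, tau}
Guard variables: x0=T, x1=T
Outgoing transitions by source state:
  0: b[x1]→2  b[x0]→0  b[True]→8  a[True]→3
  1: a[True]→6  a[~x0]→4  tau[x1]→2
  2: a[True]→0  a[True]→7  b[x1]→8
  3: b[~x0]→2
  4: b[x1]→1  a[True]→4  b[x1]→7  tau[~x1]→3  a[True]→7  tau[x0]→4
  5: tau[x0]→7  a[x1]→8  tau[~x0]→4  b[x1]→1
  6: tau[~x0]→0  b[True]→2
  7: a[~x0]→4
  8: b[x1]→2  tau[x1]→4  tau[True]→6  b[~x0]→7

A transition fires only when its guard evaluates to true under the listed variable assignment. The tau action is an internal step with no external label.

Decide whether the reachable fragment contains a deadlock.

Answer: DEADLOCK at state 3

Trace:
Reach set: {0,1,2,3,4,6,7,8}
  0: a→3  b→0  b→2  b→8  [4 out]
  1: a→6  tau→2  [2 out]
  2: a→0  a→7  b→8  [3 out]
  3: ∅  [no exit]
  4: a→4  a→7  b→1  b→7  tau→4  [5 out]
  6: b→2  [1 out]
  7: ∅  [no exit]
  8: b→2  tau→4  tau→6  [3 out]
witness 3: a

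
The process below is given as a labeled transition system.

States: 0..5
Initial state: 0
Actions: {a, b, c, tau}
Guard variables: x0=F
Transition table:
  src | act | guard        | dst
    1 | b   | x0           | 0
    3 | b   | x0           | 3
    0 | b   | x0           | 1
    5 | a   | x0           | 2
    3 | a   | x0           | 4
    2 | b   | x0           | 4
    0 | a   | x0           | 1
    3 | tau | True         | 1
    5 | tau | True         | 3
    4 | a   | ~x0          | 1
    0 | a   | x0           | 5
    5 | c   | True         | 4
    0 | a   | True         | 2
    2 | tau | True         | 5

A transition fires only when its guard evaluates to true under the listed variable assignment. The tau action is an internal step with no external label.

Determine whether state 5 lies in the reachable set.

Answer: REACHABLE

Trace:
6 transition(s) survive guard evaluation.
L0 = {0}
L1 = {2}  now seen {0,2}
L2 = {5}  now seen {0,2,5}
L3 = {3,4}  now seen {0,2,3,4,5}
L4 = {1}  now seen {0,1,2,3,4,5}
Reach set: {0,1,2,3,4,5}
Path to 5: a·tau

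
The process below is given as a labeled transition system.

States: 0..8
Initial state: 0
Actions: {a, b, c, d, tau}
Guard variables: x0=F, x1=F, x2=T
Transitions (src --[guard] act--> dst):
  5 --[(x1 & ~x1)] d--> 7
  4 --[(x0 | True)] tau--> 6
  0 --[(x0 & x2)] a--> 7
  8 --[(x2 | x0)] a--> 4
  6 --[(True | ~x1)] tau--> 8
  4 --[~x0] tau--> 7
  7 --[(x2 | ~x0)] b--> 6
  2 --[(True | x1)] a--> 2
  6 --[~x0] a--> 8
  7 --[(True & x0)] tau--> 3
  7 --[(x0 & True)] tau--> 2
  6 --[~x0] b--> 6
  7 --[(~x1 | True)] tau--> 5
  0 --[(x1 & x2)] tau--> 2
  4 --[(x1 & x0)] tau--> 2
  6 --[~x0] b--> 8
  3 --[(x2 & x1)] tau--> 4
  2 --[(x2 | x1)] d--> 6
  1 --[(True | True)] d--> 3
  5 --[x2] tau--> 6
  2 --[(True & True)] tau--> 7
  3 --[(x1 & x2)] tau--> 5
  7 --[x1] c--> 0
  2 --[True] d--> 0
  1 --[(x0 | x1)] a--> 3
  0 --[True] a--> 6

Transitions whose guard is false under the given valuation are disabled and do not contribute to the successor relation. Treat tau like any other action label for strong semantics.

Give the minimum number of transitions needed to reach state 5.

Breadth-first toward 5:
  depth 0: {0}
  depth 1: {6}
  depth 2: {8}
  depth 3: {4}
  depth 4: {7}
  depth 5: {5}
first hit 5 at d=5 via a·a·a·tau·tau

Answer: 5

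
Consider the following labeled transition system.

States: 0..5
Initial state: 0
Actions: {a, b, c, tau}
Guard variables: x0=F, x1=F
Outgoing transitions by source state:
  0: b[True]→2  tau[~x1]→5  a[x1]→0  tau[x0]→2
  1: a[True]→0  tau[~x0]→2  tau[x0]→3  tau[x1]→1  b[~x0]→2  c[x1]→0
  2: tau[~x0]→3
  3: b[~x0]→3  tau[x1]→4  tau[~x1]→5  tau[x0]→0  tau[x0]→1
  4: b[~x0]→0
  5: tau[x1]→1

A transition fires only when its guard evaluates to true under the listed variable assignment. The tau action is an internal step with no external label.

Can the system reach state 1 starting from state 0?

Answer: UNREACHABLE

Analysis:
After dropping false guards: 9 live edges.
depth 0: {0}
depth 1: {2,5}  now seen {0,2,5}
depth 2: {3}  now seen {0,2,3,5}
Reachable = {0,2,3,5}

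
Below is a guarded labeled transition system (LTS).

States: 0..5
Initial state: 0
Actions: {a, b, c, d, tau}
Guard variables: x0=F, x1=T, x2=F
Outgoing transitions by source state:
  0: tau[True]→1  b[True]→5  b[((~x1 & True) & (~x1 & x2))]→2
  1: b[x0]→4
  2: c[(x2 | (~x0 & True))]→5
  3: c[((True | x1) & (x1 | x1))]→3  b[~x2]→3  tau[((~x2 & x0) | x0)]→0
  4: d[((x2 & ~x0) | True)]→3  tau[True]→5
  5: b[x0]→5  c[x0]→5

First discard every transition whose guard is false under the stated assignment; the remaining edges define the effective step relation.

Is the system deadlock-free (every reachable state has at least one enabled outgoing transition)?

Answer: DEADLOCK at state 1

Working:
Reach set: {0,1,5}
  0: b→5  tau→1  [2 out]
  1: ∅  [deadlock]
  5: ∅  [deadlock]
Path to 1: tau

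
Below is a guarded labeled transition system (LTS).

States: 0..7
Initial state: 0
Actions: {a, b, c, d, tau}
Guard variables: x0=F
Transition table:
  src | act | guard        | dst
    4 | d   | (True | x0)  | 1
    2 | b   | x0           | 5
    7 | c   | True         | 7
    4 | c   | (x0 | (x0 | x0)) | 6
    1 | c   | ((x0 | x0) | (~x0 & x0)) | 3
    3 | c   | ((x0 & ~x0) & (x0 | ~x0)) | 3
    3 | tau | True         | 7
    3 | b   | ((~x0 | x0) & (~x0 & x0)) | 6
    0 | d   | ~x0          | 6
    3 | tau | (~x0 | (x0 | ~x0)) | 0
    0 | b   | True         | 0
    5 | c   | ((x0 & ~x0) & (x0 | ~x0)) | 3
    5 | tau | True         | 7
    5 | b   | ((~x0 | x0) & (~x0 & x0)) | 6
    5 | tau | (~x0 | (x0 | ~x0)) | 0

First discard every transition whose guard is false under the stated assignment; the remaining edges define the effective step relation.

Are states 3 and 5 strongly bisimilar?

Answer: BISIMILAR

Trace:
Bisimulation quotient by refinement:
  P[0] = {{0,1,2,3,4,5,6,7}}
  P[1] = {{0},{1,2,6},{3,5},{4},{7}}
stable after 2 split(s): 5 block(s)
[3]={3,5}  [5]={3,5}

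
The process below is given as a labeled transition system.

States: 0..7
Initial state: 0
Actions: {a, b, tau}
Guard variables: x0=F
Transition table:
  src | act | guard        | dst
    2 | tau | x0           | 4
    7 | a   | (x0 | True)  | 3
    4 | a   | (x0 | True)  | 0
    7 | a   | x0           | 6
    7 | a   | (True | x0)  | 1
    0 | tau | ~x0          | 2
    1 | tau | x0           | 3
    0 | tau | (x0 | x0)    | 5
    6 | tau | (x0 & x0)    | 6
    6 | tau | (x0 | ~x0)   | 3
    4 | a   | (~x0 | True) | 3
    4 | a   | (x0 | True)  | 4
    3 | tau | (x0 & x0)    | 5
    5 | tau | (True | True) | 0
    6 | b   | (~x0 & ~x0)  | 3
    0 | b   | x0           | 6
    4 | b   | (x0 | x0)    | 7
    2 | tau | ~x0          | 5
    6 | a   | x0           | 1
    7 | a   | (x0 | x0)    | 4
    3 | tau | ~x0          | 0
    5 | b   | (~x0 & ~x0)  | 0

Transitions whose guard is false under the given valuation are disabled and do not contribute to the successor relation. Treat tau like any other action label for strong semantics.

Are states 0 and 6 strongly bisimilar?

Answer: NOT BISIMILAR

Trace:
Compute ~ classes (split until stable):
  round 0: {{0,1,2,3,4,5,6,7}}
  round 1: {{0,2,3},{1},{4,7},{5,6}}
  round 2: {{0,3},{1},{2},{4},{5,6},{7}}
  round 3: {{0},{1},{2},{3},{4},{5,6},{7}}
  round 4: {{0},{1},{2},{3},{4},{5},{6},{7}}
Fixed point at round 5; 8 class(es).
0∈{0}, 6∈{6}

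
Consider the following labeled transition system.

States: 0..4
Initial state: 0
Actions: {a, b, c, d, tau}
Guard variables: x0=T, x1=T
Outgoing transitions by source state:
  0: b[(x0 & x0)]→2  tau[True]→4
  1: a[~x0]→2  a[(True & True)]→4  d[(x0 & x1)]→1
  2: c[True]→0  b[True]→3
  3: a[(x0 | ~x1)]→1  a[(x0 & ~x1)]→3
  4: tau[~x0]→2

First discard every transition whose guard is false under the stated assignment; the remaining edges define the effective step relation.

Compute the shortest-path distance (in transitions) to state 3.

Breadth-first toward 3:
  Layer 0: {0}
  Layer 1: {2,4}
  Layer 2: {3}
first hit 3 at d=2 via b·b

Answer: 2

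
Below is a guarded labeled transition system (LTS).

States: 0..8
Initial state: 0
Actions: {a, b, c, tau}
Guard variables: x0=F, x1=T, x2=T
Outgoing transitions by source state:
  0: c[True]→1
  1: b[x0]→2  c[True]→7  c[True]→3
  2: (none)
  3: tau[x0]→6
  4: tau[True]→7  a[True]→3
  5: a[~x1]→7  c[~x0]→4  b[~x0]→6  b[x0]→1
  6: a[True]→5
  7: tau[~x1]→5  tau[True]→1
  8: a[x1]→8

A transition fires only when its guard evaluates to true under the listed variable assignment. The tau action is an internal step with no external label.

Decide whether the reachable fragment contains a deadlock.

R = {0,1,3,7}
  0: c→1  [1 out]
  1: c→3  c→7  [2 out]
  3: ∅  [deadlock]
  7: tau→1  [1 out]
trace reaching 3: c·c

Answer: DEADLOCK at state 3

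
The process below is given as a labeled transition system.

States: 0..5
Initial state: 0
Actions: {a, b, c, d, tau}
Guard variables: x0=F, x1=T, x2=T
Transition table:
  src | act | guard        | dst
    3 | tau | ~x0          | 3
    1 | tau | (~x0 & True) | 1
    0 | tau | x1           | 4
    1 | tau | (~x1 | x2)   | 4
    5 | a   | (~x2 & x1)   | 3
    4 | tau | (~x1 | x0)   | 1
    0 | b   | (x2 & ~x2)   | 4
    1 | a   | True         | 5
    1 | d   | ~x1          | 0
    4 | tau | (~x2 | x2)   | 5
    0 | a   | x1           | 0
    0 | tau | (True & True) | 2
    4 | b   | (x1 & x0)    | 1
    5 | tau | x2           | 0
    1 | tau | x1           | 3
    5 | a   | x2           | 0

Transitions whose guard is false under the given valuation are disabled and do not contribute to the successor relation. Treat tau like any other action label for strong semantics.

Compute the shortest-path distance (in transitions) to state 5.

Answer: 2

Trace:
BFS to 5:
  Layer 0: {0}
  Layer 1: {2,4}
  Layer 2: {5}
first hit 5 at d=2 via tau·tau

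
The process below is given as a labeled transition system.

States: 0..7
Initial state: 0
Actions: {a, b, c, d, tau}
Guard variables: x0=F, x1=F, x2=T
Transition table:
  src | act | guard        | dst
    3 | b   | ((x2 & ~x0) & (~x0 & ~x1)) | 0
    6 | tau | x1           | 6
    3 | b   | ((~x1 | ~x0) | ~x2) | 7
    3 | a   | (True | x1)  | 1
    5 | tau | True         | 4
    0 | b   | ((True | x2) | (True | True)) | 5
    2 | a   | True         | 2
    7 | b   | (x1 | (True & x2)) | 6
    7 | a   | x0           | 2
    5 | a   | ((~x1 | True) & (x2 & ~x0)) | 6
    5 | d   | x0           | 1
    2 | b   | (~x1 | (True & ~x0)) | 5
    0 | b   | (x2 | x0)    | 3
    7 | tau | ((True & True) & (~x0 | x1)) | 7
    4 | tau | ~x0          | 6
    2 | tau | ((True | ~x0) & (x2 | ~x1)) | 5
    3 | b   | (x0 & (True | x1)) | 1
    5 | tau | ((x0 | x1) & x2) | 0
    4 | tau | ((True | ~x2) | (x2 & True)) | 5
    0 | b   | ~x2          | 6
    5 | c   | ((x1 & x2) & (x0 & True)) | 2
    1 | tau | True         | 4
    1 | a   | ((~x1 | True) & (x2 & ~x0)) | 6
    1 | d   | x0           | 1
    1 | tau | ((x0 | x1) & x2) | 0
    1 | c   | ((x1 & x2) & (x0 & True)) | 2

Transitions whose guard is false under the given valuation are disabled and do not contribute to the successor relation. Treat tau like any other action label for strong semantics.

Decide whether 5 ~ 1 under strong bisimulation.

Answer: BISIMILAR

Working:
Compute ~ classes (split until stable):
  P[0] = {{0,1,2,3,4,5,6,7}}
  P[1] = {{0},{1,5},{2},{3},{4},{6},{7}}
7 equivalence class(es) (converged in 2)
5∈{1,5}, 1∈{1,5}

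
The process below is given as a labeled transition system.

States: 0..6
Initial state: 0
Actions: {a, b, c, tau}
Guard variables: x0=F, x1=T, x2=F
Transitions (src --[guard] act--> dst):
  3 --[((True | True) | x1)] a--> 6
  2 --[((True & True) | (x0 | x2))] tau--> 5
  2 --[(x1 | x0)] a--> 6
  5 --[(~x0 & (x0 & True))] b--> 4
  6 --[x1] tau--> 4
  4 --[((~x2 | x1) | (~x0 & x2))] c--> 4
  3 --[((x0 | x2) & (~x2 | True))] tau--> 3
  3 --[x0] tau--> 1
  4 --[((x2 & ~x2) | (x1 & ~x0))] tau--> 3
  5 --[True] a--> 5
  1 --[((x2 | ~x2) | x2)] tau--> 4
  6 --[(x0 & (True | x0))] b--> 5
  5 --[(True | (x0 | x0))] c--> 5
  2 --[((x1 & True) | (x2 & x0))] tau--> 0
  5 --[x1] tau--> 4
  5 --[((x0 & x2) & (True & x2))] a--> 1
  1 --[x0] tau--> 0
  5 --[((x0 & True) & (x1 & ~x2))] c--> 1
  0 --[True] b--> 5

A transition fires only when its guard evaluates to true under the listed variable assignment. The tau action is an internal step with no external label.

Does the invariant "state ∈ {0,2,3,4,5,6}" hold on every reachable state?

Safe = {0,2,3,4,5,6}
R = {0,3,4,5,6}
  0: ✓
  3: ✓
  4: ✓
  5: ✓
  6: ✓

Answer: INVARIANT HOLDS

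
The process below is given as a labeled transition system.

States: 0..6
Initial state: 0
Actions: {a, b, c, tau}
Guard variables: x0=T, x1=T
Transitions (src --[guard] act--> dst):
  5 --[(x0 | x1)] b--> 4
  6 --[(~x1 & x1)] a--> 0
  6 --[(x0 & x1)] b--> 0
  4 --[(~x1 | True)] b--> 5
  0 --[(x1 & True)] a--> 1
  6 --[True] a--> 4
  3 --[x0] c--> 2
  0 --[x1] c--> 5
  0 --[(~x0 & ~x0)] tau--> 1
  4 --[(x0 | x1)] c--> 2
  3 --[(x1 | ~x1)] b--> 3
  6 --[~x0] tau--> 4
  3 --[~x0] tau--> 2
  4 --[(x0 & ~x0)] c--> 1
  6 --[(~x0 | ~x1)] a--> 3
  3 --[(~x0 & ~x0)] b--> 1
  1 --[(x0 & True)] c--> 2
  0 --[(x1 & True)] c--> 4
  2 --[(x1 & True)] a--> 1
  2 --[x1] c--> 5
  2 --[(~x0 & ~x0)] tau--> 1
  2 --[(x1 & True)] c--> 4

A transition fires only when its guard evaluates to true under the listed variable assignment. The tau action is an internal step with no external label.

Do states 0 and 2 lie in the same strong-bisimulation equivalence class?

Bisimulation quotient by refinement:
  P[0] = {{0,1,2,3,4,5,6}}
  P[1] = {{0,2},{1},{3,4},{5},{6}}
  P[2] = {{0,2},{1},{3},{4},{5},{6}}
Fixed point at round 3; 6 class(es).
0∈{0,2}, 2∈{0,2}

Answer: BISIMILAR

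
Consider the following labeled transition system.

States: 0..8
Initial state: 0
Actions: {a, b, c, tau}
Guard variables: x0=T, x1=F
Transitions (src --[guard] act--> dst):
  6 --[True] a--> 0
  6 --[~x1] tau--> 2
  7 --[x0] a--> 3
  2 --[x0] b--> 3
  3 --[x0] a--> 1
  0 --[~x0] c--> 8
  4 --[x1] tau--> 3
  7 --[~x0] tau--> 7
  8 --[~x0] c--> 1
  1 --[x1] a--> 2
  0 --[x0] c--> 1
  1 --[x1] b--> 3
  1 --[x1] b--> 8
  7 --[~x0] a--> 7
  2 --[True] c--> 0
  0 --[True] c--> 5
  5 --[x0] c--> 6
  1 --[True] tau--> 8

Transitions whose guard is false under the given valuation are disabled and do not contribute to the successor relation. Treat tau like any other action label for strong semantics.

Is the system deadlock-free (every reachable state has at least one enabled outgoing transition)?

Answer: DEADLOCK at state 8

Working:
Reach set: {0,1,2,3,5,6,8}
  0: c→1  c→5  [deg 2]
  1: tau→8  [deg 1]
  2: b→3  c→0  [deg 2]
  3: a→1  [deg 1]
  5: c→6  [deg 1]
  6: a→0  tau→2  [deg 2]
  8: ∅  [deadlock]
witness 8: c·tau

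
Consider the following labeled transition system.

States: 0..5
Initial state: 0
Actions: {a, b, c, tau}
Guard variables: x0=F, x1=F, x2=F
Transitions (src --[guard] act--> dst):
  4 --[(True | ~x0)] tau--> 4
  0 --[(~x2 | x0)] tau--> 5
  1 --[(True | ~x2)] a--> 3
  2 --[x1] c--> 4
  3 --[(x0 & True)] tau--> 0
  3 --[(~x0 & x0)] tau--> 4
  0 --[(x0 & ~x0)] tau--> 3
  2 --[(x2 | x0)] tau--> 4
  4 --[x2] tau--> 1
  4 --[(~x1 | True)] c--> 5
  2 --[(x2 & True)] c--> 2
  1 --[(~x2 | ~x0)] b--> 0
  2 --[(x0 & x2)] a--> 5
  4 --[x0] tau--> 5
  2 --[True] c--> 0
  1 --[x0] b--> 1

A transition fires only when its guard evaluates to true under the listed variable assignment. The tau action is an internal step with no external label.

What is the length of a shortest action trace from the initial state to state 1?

Answer: UNREACHABLE

Working:
BFS to 1:
  Layer 0: {0}
  Layer 1: {5}
1 never appears.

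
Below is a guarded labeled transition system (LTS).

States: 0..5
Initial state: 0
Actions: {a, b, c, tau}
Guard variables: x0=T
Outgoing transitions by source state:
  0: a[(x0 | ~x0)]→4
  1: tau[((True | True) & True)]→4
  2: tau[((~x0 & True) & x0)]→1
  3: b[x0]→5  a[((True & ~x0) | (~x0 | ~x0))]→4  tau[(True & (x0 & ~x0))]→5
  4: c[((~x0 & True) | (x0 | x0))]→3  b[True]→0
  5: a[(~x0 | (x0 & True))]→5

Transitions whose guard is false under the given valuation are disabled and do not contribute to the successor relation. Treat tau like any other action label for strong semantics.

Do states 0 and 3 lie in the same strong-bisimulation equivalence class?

Bisimulation quotient by refinement:
  P[0] = {{0,1,2,3,4,5}}
  P[1] = {{0,5},{1},{2},{3},{4}}
  P[2] = {{0},{1},{2},{3},{4},{5}}
Fixed point at round 3; 6 class(es).
[0]={0}  [3]={3}

Answer: NOT BISIMILAR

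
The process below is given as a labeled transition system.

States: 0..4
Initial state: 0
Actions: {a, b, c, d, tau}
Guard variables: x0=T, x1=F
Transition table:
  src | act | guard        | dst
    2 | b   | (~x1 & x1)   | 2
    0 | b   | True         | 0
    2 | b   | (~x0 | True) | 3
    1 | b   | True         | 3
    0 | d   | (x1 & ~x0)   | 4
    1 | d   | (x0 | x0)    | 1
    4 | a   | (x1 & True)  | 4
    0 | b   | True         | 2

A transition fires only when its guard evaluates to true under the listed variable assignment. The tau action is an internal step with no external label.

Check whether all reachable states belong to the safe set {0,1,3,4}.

Inv-set: {0,1,3,4}
Reach set: {0,2,3}
  0: ok
  2: outside
  3: ok
counterexample path to 2: b

Answer: INVARIANT VIOLATED at state 2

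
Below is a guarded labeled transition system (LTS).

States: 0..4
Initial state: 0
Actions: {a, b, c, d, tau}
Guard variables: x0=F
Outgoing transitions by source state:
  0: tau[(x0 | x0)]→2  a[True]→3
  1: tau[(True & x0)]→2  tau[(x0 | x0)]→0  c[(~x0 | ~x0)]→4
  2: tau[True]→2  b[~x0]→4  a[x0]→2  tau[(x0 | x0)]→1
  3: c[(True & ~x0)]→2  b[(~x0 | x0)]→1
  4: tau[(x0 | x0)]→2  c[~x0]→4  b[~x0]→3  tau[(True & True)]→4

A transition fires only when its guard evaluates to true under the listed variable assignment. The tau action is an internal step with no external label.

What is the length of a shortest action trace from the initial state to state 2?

Answer: 2

Trace:
BFS to 2:
  L0 = {0}
  L1 = {3}
  L2 = {1,2}
2 enters at depth 2; path a·c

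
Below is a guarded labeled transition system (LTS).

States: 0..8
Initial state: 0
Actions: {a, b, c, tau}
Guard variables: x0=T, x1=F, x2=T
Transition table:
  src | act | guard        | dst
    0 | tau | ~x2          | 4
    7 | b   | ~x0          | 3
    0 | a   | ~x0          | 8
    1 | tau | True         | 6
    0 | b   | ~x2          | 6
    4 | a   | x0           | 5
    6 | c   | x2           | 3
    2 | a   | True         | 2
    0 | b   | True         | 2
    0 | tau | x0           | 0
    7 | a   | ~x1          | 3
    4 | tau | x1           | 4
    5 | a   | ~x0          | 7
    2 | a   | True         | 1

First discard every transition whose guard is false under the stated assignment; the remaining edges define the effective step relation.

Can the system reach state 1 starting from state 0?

Answer: REACHABLE

Analysis:
Guard filter leaves 8 enabled edge(s).
L0 = {0}
L1 = {2}  now seen {0,2}
L2 = {1}  now seen {0,1,2}
L3 = {6}  now seen {0,1,2,6}
L4 = {3}  now seen {0,1,2,3,6}
R = {0,1,2,3,6}
Path to 1: b·a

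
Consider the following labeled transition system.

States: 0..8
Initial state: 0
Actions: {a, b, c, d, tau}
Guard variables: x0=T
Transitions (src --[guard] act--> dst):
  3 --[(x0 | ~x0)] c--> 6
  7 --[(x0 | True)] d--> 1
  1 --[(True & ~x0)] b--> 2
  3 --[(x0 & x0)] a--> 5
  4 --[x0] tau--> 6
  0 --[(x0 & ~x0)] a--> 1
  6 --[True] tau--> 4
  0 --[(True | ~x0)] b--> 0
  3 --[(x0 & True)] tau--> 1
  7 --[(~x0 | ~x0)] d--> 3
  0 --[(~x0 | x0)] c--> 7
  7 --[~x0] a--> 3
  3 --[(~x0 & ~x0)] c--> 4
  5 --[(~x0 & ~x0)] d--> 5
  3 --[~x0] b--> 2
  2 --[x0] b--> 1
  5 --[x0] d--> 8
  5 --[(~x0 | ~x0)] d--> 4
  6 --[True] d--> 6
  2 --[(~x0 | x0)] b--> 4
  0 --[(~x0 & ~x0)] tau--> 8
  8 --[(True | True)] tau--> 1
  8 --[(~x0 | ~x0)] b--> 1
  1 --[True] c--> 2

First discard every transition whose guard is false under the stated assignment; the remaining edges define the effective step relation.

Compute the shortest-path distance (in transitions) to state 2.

Answer: 3

Trace:
Layered search for 2:
  L0 = {0}
  L1 = {7}
  L2 = {1}
  L3 = {2}
2 enters at depth 3; path c·d·c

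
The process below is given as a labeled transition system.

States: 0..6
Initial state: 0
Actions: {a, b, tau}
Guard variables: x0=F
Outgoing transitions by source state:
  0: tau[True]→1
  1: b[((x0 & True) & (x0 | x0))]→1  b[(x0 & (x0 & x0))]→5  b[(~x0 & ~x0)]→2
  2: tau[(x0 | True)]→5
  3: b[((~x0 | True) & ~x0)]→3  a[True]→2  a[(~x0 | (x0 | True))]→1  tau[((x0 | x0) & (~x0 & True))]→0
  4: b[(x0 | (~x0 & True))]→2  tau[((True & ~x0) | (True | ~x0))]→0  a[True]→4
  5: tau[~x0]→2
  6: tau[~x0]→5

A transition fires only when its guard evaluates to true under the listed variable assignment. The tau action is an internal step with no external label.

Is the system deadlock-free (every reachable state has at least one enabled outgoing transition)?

Answer: DEADLOCK-FREE

Analysis:
Reach set: {0,1,2,5}
  0: tau→1  [1 exit(s)]
  1: b→2  [1 exit(s)]
  2: tau→5  [1 exit(s)]
  5: tau→2  [1 exit(s)]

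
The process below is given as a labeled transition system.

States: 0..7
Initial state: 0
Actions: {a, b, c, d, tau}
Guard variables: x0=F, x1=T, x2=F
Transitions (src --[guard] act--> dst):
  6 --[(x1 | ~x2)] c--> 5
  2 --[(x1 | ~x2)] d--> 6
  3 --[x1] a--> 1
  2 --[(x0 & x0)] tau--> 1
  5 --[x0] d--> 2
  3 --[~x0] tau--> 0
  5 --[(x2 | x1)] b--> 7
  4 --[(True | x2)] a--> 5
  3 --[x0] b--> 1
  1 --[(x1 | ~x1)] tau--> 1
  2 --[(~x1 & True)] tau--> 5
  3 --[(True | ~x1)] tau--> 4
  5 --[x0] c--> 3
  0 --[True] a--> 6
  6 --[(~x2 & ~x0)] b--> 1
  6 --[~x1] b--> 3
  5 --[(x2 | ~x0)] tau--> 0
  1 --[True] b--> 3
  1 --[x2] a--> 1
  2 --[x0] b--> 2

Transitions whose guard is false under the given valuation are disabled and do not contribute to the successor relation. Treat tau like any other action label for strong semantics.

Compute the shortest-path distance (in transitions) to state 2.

Answer: UNREACHABLE

Working:
Breadth-first toward 2:
  L0 = {0}
  L1 = {6}
  L2 = {1,5}
  L3 = {3,7}
  L4 = {4}
2 never appears.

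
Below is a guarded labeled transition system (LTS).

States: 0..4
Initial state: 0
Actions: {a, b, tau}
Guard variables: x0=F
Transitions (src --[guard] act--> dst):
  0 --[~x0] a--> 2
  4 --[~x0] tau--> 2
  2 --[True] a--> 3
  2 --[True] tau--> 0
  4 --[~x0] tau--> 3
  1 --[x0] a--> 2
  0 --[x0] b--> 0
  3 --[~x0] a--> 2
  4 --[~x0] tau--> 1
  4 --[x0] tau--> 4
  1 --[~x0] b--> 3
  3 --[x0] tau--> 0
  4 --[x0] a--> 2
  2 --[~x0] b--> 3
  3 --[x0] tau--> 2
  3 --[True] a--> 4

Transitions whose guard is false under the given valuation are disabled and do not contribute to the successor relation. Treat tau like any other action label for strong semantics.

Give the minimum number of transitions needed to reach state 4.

Layered search for 4:
  Layer 0: {0}
  Layer 1: {2}
  Layer 2: {3}
  Layer 3: {4}
first hit 4 at d=3 via a·a·a

Answer: 3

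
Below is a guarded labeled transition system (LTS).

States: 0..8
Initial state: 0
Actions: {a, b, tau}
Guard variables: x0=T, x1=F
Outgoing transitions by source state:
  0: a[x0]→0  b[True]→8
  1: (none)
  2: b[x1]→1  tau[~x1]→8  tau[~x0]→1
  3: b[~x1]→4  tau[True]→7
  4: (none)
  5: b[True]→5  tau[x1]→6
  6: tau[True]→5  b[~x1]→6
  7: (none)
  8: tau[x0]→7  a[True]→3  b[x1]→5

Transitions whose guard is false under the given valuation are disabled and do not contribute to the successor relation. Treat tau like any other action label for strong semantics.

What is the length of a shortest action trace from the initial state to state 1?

Answer: UNREACHABLE

Working:
Layered search for 1:
  depth 0: {0}
  depth 1: {8}
  depth 2: {3,7}
  depth 3: {4}
1 never appears.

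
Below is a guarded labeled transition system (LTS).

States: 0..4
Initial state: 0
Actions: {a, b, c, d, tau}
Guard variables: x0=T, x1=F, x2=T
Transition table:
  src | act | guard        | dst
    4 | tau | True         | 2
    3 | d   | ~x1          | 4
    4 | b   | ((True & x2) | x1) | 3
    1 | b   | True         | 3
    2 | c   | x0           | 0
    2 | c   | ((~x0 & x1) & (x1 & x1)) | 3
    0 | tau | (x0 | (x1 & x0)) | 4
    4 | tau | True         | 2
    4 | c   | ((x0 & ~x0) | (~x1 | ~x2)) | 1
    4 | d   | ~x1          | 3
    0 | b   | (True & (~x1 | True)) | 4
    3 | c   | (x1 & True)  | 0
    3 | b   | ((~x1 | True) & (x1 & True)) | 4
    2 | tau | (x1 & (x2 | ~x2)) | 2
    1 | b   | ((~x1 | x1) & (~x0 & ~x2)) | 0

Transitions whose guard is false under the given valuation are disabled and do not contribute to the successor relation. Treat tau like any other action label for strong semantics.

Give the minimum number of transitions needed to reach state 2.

Answer: 2

Working:
BFS to 2:
  Layer 0: {0}
  Layer 1: {4}
  Layer 2: {1,2,3}
2 enters at depth 2; path b·tau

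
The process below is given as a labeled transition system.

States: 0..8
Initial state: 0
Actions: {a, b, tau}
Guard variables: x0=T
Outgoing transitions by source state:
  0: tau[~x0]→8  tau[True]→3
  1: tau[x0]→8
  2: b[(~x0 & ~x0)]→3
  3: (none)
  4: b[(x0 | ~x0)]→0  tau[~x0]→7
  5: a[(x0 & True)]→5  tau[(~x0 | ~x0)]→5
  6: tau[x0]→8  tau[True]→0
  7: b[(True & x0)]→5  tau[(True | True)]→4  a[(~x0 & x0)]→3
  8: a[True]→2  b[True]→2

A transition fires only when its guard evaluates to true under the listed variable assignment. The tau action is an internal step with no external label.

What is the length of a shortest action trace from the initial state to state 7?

Breadth-first toward 7:
  depth 0: {0}
  depth 1: {3}
7 never appears.

Answer: UNREACHABLE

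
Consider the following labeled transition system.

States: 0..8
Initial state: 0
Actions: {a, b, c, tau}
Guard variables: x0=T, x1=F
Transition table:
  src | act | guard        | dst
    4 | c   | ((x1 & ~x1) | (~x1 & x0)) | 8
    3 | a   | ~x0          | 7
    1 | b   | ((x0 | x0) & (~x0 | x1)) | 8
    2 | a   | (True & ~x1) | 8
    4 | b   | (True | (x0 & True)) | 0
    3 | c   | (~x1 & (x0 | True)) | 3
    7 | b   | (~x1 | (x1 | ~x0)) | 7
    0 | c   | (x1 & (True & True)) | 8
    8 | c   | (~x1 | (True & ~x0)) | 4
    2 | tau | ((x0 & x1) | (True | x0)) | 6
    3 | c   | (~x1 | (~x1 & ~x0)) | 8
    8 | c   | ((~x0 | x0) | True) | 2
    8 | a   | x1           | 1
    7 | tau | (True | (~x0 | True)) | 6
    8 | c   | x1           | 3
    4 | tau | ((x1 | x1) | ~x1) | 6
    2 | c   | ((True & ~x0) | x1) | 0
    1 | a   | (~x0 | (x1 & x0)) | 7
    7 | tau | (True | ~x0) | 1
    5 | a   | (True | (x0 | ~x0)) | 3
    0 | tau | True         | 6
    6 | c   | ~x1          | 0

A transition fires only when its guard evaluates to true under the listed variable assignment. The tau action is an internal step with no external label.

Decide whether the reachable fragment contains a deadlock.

Reach set: {0,6}
  0: tau→6  [1 exit(s)]
  6: c→0  [1 exit(s)]

Answer: DEADLOCK-FREE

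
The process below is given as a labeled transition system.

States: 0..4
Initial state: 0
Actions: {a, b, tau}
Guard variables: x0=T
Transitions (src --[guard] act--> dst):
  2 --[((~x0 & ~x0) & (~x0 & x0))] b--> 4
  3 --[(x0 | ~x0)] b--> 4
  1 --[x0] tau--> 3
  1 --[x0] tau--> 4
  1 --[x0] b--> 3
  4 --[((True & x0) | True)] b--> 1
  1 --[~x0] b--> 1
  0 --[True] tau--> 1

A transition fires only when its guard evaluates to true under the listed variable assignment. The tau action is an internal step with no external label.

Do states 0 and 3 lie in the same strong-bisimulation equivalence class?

Bisimulation quotient by refinement:
  P[0] = {{0,1,2,3,4}}
  P[1] = {{0},{1},{2},{3,4}}
  P[2] = {{0},{1},{2},{3},{4}}
stable after 3 split(s): 5 block(s)
class of 0: {0}; class of 3: {3}

Answer: NOT BISIMILAR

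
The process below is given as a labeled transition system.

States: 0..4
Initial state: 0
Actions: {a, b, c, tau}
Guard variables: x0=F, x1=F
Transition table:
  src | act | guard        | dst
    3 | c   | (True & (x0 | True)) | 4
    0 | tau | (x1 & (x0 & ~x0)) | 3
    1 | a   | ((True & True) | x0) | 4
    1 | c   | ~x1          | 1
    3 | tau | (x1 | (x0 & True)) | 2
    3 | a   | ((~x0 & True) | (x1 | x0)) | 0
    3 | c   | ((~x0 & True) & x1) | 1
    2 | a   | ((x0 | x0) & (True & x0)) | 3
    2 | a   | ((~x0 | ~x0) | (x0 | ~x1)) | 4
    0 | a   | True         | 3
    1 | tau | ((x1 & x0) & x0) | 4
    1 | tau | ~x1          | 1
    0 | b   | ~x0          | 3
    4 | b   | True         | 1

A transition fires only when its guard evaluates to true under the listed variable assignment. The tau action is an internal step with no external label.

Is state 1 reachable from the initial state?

Answer: REACHABLE

Working:
9 transition(s) survive guard evaluation.
L0 = {0}
L1 = {3}  total {0,3}
L2 = {4}  total {0,3,4}
L3 = {1}  total {0,1,3,4}
Reach set: {0,1,3,4}
witness 1: a·c·b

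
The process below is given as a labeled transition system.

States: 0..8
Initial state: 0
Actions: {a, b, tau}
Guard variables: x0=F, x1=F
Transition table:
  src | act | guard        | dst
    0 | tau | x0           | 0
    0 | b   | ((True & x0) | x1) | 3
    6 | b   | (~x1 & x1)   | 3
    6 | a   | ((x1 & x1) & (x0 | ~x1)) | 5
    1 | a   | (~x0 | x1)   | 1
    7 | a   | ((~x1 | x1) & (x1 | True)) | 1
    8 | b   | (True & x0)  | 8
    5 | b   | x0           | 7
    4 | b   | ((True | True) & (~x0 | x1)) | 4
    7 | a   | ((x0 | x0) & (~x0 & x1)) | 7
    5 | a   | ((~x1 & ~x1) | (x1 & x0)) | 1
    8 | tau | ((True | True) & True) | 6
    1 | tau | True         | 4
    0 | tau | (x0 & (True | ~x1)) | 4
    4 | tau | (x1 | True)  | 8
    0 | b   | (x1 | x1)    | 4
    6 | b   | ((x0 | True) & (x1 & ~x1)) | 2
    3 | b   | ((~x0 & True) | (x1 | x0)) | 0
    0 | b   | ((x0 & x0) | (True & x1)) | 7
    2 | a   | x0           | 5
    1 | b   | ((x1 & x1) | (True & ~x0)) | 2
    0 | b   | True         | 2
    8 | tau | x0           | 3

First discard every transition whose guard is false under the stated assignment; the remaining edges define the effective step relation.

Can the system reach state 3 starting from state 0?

Answer: UNREACHABLE

Working:
10 transition(s) survive guard evaluation.
L0 = {0}
L1 = {2}  cumulative {0,2}
Reach set: {0,2}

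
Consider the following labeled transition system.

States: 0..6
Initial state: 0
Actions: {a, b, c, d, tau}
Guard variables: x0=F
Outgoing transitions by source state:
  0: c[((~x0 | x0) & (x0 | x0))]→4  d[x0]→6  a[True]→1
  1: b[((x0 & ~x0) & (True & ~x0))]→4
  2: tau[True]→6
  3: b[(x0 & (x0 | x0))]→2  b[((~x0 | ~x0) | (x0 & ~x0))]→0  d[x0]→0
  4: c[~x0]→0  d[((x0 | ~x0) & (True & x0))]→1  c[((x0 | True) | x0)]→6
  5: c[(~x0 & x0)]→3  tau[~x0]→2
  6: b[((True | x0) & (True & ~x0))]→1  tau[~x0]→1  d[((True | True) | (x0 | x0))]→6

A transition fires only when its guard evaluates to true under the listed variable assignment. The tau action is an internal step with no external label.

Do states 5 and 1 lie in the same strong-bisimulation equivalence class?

Answer: NOT BISIMILAR

Analysis:
Refine partition for ~:
  round 0: {{0,1,2,3,4,5,6}}
  round 1: {{0},{1},{2,5},{3},{4},{6}}
  round 2: {{0},{1},{2},{3},{4},{5},{6}}
Fixed point at round 3; 7 class(es).
[5]={5}  [1]={1}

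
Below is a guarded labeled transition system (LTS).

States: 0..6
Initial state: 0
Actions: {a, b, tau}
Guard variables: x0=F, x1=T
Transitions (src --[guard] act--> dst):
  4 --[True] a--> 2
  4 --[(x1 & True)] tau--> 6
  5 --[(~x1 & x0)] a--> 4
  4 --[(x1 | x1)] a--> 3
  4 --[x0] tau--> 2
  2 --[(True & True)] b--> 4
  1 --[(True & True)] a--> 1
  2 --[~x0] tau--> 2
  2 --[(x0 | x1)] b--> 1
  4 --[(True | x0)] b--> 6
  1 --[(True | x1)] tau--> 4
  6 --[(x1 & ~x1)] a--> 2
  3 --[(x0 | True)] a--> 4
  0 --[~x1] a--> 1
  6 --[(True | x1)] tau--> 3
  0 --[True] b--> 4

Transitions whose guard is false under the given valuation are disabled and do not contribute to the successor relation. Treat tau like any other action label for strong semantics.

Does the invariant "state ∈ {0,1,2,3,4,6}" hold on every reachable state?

Answer: INVARIANT HOLDS

Trace:
Allowed set {0,1,2,3,4,6}
Reachable = {0,1,2,3,4,6}
  0: ok
  1: ok
  2: ok
  3: ok
  4: ok
  6: ok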